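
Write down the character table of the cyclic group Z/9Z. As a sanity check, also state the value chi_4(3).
Character table of Z/9Z (irreps indexed chi_0,...,chi_8 with chi_k(m) = zeta_9^(k*m), zeta_9 = exp(2*pi*i/9)):
  irrep \ class  {0} (size 1)  {1} (size 1)    {2} (size 1)    {3} (size 1)    {4} (size 1)    {5} (size 1)    {6} (size 1)    {7} (size 1)    {8} (size 1)  
  chi_0          1             1               1               1               1               1               1               1               1             
  chi_1          1             exp(2*I*pi/9)   exp(4*I*pi/9)   exp(2*I*pi/3)   exp(8*I*pi/9)   exp(-8*I*pi/9)  exp(-2*I*pi/3)  exp(-4*I*pi/9)  exp(-2*I*pi/9)
  chi_2          1             exp(4*I*pi/9)   exp(8*I*pi/9)   exp(-2*I*pi/3)  exp(-2*I*pi/9)  exp(2*I*pi/9)   exp(2*I*pi/3)   exp(-8*I*pi/9)  exp(-4*I*pi/9)
  chi_3          1             exp(2*I*pi/3)   exp(-2*I*pi/3)  1               exp(2*I*pi/3)   exp(-2*I*pi/3)  1               exp(2*I*pi/3)   exp(-2*I*pi/3)
  chi_4          1             exp(8*I*pi/9)   exp(-2*I*pi/9)  exp(2*I*pi/3)   exp(-4*I*pi/9)  exp(4*I*pi/9)   exp(-2*I*pi/3)  exp(2*I*pi/9)   exp(-8*I*pi/9)
  chi_5          1             exp(-8*I*pi/9)  exp(2*I*pi/9)   exp(-2*I*pi/3)  exp(4*I*pi/9)   exp(-4*I*pi/9)  exp(2*I*pi/3)   exp(-2*I*pi/9)  exp(8*I*pi/9) 
  chi_6          1             exp(-2*I*pi/3)  exp(2*I*pi/3)   1               exp(-2*I*pi/3)  exp(2*I*pi/3)   1               exp(-2*I*pi/3)  exp(2*I*pi/3) 
  chi_7          1             exp(-4*I*pi/9)  exp(-8*I*pi/9)  exp(2*I*pi/3)   exp(2*I*pi/9)   exp(-2*I*pi/9)  exp(-2*I*pi/3)  exp(8*I*pi/9)   exp(4*I*pi/9) 
  chi_8          1             exp(-2*I*pi/9)  exp(-4*I*pi/9)  exp(-2*I*pi/3)  exp(-8*I*pi/9)  exp(8*I*pi/9)   exp(2*I*pi/3)   exp(4*I*pi/9)   exp(2*I*pi/9) 

Spot check: chi_4(3) = zeta_9^(4*3) = zeta_9^12 = exp(2*I*pi/3).

Explanation: Z/9Z is abelian, so all 9 irreducible complex representations are 1-dimensional. They are given by chi_k(m) = zeta_9^(k*m) for k = 0,...,8. Row orthogonality: sum_m chi_k(m) conj(chi_l(m)) = 9 * [k = l].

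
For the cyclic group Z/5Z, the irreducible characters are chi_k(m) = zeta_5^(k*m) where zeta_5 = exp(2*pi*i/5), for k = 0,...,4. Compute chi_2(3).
chi_2(3) = zeta_5^6 = exp(2*I*pi/5)

Reasoning: chi_2(3) = zeta_5^(2*3) = zeta_5^6. Since zeta_5^5 = 1, this equals zeta_5^1 = exp(2*pi*i*1/5) = exp(2*I*pi/5).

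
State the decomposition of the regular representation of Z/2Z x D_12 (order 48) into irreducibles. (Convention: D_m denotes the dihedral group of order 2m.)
Each irreducible V_i of dimension d_i appears with multiplicity d_i, i.e. rho_reg = (direct sum over all irreducibles V_i) d_i V_i. The irreducible dimensions for Z/2Z x D_12 are 1, 1, 1, 1, 1, 1, 1, 1, 2, 2, 2, 2, 2, 2, 2, 2, 2, 2: 8 irreducibles of dimension 1, each with multiplicity 1; 10 irreducibles of dimension 2, each with multiplicity 2. Total dimension 8*1*1 + 10*2*2 = 48 = |G|.

Solution. General theorem: in the regular representation of a finite group G, each irreducible appears with multiplicity equal to its dimension. Check: dim(rho_reg) = sum d_i^2 = 1 + 1 + 1 + 1 + 1 + 1 + 1 + 1 + 4 + 4 + 4 + 4 + 4 + 4 + 4 + 4 + 4 + 4 = 48 = |G|.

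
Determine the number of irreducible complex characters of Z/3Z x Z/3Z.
9

Justification: The number of irreducible complex representations of a finite group equals its number of conjugacy classes. Z/3Z x Z/3Z is abelian of order 9, so every element is its own conjugacy class: 9 classes, so Z/3Z x Z/3Z (order 9) has exactly 9 irreducible complex representations.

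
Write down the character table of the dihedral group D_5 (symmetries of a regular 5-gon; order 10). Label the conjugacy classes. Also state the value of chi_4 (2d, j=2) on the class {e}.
Conjugacy classes: {e} of size 1, {r^1, r^4} of size 2, {r^2, r^3} of size 2, {s, sr, ..., sr^4} of size 5.
Character table:
  irrep \ class              {e} (size 1)  {r^1, r^4} (size 2)  {r^2, r^3} (size 2)  {s, sr, ..., sr^4} (size 5)
  chi_1 (triv)               1             1                    1                    1                          
  chi_2 (sign: r->1, s->-1)  1             1                    1                    -1                         
  chi_3 (2d, j=1)            2             -1/2 + sqrt(5)/2     -sqrt(5)/2 - 1/2     0                          
  chi_4 (2d, j=2)            2             -sqrt(5)/2 - 1/2     -1/2 + sqrt(5)/2     0                          

Spot check: chi_4 (2d, j=2) on {e} = 2.

Argument: D_5 has order 2*5 = 10 with 4 conjugacy classes, hence 4 irreducibles. Sum of squared dims 1 + 1 + 4 + 4 = 10 = |G|. Linear characters come from the abelianisation; the 2-dimensional irreps have character r^k -> 2*cos(2*pi*j*k/5), reflections -> 0.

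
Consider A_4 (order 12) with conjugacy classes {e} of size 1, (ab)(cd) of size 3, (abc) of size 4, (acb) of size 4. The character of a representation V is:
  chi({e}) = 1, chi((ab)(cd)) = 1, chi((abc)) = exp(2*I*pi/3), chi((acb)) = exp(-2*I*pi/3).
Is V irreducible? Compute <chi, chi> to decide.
Irreducible: <chi, chi> = 1.

Derivation: <chi, chi> = (1/|G|) sum_C |C| * |chi(C)|^2 = (1/12)[1*|1|^2 + 3*|1|^2 + 4*|exp(2*I*pi/3)|^2 + 4*|exp(-2*I*pi/3)|^2]
  = (1/12)[(1) + (3) + (4) + (4)] = 12/12 = 1.
(Exp terms are combined using exp(i*s)*conj(exp(i*t)) = exp(i*(s-t)), and sums of them are collapsed using the identity that for every m > 1 the m distinct m-th roots of unity sum to 0, e.g. 1 + exp(2*I*pi/3) + exp(-2*I*pi/3) = 0.)
A character is irreducible iff <chi, chi> = 1, so this representation is irreducible.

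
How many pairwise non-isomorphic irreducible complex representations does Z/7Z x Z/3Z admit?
21

Working: The number of irreducible complex representations of a finite group equals its number of conjugacy classes. Z/7Z x Z/3Z is abelian of order 21, so every element is its own conjugacy class: 21 classes, so Z/7Z x Z/3Z (order 21) has exactly 21 irreducible complex representations.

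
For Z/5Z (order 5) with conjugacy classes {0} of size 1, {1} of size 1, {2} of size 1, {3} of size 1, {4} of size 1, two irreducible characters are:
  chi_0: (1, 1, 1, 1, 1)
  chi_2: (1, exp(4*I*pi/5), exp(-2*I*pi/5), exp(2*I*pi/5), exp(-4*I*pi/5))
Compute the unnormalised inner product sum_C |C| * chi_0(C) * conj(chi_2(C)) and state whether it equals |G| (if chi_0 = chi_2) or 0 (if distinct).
Sum = 0; so <chi_0, chi_2> = 0 (distinct irreducibles are orthogonal).

Argument: Compute term by term over conjugacy classes (|C| * chi_0(C) * conj(chi_2(C))):
  1*(1)*conj(1) + 1*(1)*conj(exp(4*I*pi/5)) + 1*(1)*conj(exp(-2*I*pi/5)) + 1*(1)*conj(exp(2*I*pi/5)) + 1*(1)*conj(exp(-4*I*pi/5))
  = (1) + (exp(-4*I*pi/5)) + (exp(2*I*pi/5)) + (exp(-2*I*pi/5)) + (exp(4*I*pi/5))
  = 0.
(Exp terms are combined using exp(i*s)*conj(exp(i*t)) = exp(i*(s-t)), and sums of them are collapsed using the identity that for every m > 1 the m distinct m-th roots of unity sum to 0, e.g. 1 + exp(2*I*pi/3) + exp(-2*I*pi/3) = 0.)
Dividing by |G| = 5 gives 0/5 = 0, matching the row-orthogonality relation <chi_0, chi_2> = [chi_0 = chi_2].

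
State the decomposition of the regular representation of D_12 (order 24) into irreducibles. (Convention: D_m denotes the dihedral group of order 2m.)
Each irreducible V_i of dimension d_i appears with multiplicity d_i, i.e. rho_reg = (direct sum over all irreducibles V_i) d_i V_i. The irreducible dimensions for D_12 are 1, 1, 1, 1, 2, 2, 2, 2, 2: 4 irreducibles of dimension 1, each with multiplicity 1; 5 irreducibles of dimension 2, each with multiplicity 2. Total dimension 4*1*1 + 5*2*2 = 24 = |G|.

Argument: General theorem: in the regular representation of a finite group G, each irreducible appears with multiplicity equal to its dimension. Check: dim(rho_reg) = sum d_i^2 = 1 + 1 + 1 + 1 + 4 + 4 + 4 + 4 + 4 = 24 = |G|.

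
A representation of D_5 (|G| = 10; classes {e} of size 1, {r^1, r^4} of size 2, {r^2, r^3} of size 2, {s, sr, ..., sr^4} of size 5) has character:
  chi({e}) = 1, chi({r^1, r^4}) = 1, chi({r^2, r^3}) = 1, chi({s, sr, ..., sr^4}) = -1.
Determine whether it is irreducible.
Irreducible: <chi, chi> = 1.

Details: <chi, chi> = (1/|G|) sum_C |C| * |chi(C)|^2 = (1/10)[1*|1|^2 + 2*|1|^2 + 2*|1|^2 + 5*|-1|^2]
  = (1/10)[(1) + (2) + (2) + (5)] = 10/10 = 1.
A character is irreducible iff <chi, chi> = 1, so this representation is irreducible.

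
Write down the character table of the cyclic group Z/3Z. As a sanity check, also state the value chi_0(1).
Character table of Z/3Z (irreps indexed chi_0,...,chi_2 with chi_k(m) = zeta_3^(k*m), zeta_3 = exp(2*pi*i/3)):
  irrep \ class  {0} (size 1)  {1} (size 1)    {2} (size 1)  
  chi_0          1             1               1             
  chi_1          1             exp(2*I*pi/3)   exp(-2*I*pi/3)
  chi_2          1             exp(-2*I*pi/3)  exp(2*I*pi/3) 

Spot check: chi_0(1) = zeta_3^(0*1) = zeta_3^0 = 1.

Proof sketch: Z/3Z is abelian, so all 3 irreducible complex representations are 1-dimensional. They are given by chi_k(m) = zeta_3^(k*m) for k = 0,...,2. Row orthogonality: sum_m chi_k(m) conj(chi_l(m)) = 3 * [k = l].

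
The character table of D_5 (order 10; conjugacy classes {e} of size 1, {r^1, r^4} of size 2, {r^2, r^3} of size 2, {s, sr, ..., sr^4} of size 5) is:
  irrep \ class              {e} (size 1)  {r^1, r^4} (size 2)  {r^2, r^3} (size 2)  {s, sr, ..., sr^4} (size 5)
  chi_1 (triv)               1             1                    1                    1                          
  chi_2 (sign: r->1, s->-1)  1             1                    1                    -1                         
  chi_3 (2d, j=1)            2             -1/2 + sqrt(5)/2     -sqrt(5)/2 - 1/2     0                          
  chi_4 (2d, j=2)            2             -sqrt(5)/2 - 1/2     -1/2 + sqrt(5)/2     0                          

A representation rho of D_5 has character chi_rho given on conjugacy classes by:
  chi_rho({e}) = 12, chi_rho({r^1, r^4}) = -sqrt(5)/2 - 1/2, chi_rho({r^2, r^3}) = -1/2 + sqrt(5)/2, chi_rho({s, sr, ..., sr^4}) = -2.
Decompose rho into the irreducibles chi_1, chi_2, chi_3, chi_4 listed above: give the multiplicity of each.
Multiplicities: chi_1: 0, chi_2: 2, chi_3: 2, chi_4: 3.

Argument: Use <chi_rho, chi> = (1/|G|) sum_C |C| * chi_rho(C) * conj(chi(C)) with |G| = 10 for each irreducible chi in the table:
  <chi_rho, chi_1> = (1/10)[1*(12)*conj(1) + 2*(-sqrt(5)/2 - 1/2)*conj(1) + 2*(-1/2 + sqrt(5)/2)*conj(1) + 5*(-2)*conj(1)]
      = (1/10)[(12) + (-sqrt(5) - 1) + (-1 + sqrt(5)) + (-10)] = 0/10 = 0
  <chi_rho, chi_2> = (1/10)[1*(12)*conj(1) + 2*(-sqrt(5)/2 - 1/2)*conj(1) + 2*(-1/2 + sqrt(5)/2)*conj(1) + 5*(-2)*conj(-1)]
      = (1/10)[(12) + (-sqrt(5) - 1) + (-1 + sqrt(5)) + (10)] = 20/10 = 2
  <chi_rho, chi_3> = (1/10)[1*(12)*conj(2) + 2*(-sqrt(5)/2 - 1/2)*conj(-1/2 + sqrt(5)/2) + 2*(-1/2 + sqrt(5)/2)*conj(-sqrt(5)/2 - 1/2) + 5*(-2)*conj(0)]
      = (1/10)[(24) + (-2) + (-2) + (0)] = 20/10 = 2
  <chi_rho, chi_4> = (1/10)[1*(12)*conj(2) + 2*(-sqrt(5)/2 - 1/2)*conj(-sqrt(5)/2 - 1/2) + 2*(-1/2 + sqrt(5)/2)*conj(-1/2 + sqrt(5)/2) + 5*(-2)*conj(0)]
      = (1/10)[(24) + (sqrt(5) + 3) + (3 - sqrt(5)) + (0)] = 30/10 = 3
Dimension check: dim(rho) = sum (mult * dim) = 0*1 + 2*1 + 2*2 + 3*2 = 12 = chi_rho(e) = 12.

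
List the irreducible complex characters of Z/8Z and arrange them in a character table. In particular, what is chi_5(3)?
Character table of Z/8Z (irreps indexed chi_0,...,chi_7 with chi_k(m) = zeta_8^(k*m), zeta_8 = exp(2*pi*i/8)):
  irrep \ class  {0} (size 1)  {1} (size 1)    {2} (size 1)  {3} (size 1)    {4} (size 1)  {5} (size 1)    {6} (size 1)  {7} (size 1)  
  chi_0          1             1               1             1               1             1               1             1             
  chi_1          1             exp(I*pi/4)     I             exp(3*I*pi/4)   -1            exp(-3*I*pi/4)  -I            exp(-I*pi/4)  
  chi_2          1             I               -1            -I              1             I               -1            -I            
  chi_3          1             exp(3*I*pi/4)   -I            exp(I*pi/4)     -1            exp(-I*pi/4)    I             exp(-3*I*pi/4)
  chi_4          1             -1              1             -1              1             -1              1             -1            
  chi_5          1             exp(-3*I*pi/4)  I             exp(-I*pi/4)    -1            exp(I*pi/4)     -I            exp(3*I*pi/4) 
  chi_6          1             -I              -1            I               1             -I              -1            I             
  chi_7          1             exp(-I*pi/4)    -I            exp(-3*I*pi/4)  -1            exp(3*I*pi/4)   I             exp(I*pi/4)   

Spot check: chi_5(3) = zeta_8^(5*3) = zeta_8^15 = exp(-I*pi/4).

Solution. Z/8Z is abelian, so all 8 irreducible complex representations are 1-dimensional. They are given by chi_k(m) = zeta_8^(k*m) for k = 0,...,7. Row orthogonality: sum_m chi_k(m) conj(chi_l(m)) = 8 * [k = l].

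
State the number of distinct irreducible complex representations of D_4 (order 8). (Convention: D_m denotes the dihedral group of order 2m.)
5

The number of irreducible complex representations of a finite group equals its number of conjugacy classes. D_4 has 5 conjugacy classes (n/2 + 3 for n even), so D_4 (order 8) has exactly 5 irreducible complex representations.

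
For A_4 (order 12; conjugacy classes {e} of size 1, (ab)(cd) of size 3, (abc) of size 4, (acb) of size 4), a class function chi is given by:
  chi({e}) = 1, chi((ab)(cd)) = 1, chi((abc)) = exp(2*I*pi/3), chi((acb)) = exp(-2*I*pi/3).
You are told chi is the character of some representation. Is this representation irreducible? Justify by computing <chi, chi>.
Irreducible: <chi, chi> = 1.

Argument: <chi, chi> = (1/|G|) sum_C |C| * |chi(C)|^2 = (1/12)[1*|1|^2 + 3*|1|^2 + 4*|exp(2*I*pi/3)|^2 + 4*|exp(-2*I*pi/3)|^2]
  = (1/12)[(1) + (3) + (4) + (4)] = 12/12 = 1.
(Exp terms are combined using exp(i*s)*conj(exp(i*t)) = exp(i*(s-t)), and sums of them are collapsed using the identity that for every m > 1 the m distinct m-th roots of unity sum to 0, e.g. 1 + exp(2*I*pi/3) + exp(-2*I*pi/3) = 0.)
A character is irreducible iff <chi, chi> = 1, so this representation is irreducible.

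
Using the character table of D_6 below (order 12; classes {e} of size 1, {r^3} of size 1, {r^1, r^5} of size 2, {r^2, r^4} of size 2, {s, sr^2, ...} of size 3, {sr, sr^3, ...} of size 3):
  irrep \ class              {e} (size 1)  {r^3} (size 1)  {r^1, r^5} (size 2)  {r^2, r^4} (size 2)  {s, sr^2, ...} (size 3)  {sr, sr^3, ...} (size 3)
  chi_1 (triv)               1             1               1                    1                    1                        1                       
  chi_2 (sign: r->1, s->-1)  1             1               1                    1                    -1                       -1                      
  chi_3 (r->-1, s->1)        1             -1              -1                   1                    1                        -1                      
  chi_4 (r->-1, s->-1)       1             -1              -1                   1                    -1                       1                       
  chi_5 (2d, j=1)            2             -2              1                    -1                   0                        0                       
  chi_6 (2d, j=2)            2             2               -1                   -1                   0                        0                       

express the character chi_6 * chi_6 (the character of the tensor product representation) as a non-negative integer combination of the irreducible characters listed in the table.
chi_6 tensor chi_6 = chi_1 + chi_2 + chi_6 (all other irreducibles have multiplicity 0).

Justification: The character of a tensor product is the pointwise product (chi_6 * chi_6)(C) = chi_6(C) * chi_6(C):
  {e}: (2)*(2), {r^3}: (2)*(2), {r^1, r^5}: (-1)*(-1), {r^2, r^4}: (-1)*(-1), {s, sr^2, ...}: (0)*(0), {sr, sr^3, ...}: (0)*(0)
so (chi_6 * chi_6) takes values
  {e} -> 4, {r^3} -> 4, {r^1, r^5} -> 1, {r^2, r^4} -> 1, {s, sr^2, ...} -> 0, {sr, sr^3, ...} -> 0.
Now take the inner product of this character with each irreducible chi from the table, <chi_6*chi_6, chi> = (1/12) sum_C |C| (chi_6*chi_6)(C) conj(chi(C)):
  <chi_6*chi_6, chi_1> = (1/12)[1*(4)*conj(1) + 1*(4)*conj(1) + 2*(1)*conj(1) + 2*(1)*conj(1) + 3*(0)*conj(1) + 3*(0)*conj(1)]
      = (1/12)[(4) + (4) + (2) + (2) + (0) + (0)] = 12/12 = 1
  <chi_6*chi_6, chi_2> = (1/12)[1*(4)*conj(1) + 1*(4)*conj(1) + 2*(1)*conj(1) + 2*(1)*conj(1) + 3*(0)*conj(-1) + 3*(0)*conj(-1)]
      = (1/12)[(4) + (4) + (2) + (2) + (0) + (0)] = 12/12 = 1
  <chi_6*chi_6, chi_3> = (1/12)[1*(4)*conj(1) + 1*(4)*conj(-1) + 2*(1)*conj(-1) + 2*(1)*conj(1) + 3*(0)*conj(1) + 3*(0)*conj(-1)]
      = (1/12)[(4) + (-4) + (-2) + (2) + (0) + (0)] = 0/12 = 0
  <chi_6*chi_6, chi_4> = (1/12)[1*(4)*conj(1) + 1*(4)*conj(-1) + 2*(1)*conj(-1) + 2*(1)*conj(1) + 3*(0)*conj(-1) + 3*(0)*conj(1)]
      = (1/12)[(4) + (-4) + (-2) + (2) + (0) + (0)] = 0/12 = 0
  <chi_6*chi_6, chi_5> = (1/12)[1*(4)*conj(2) + 1*(4)*conj(-2) + 2*(1)*conj(1) + 2*(1)*conj(-1) + 3*(0)*conj(0) + 3*(0)*conj(0)]
      = (1/12)[(8) + (-8) + (2) + (-2) + (0) + (0)] = 0/12 = 0
  <chi_6*chi_6, chi_6> = (1/12)[1*(4)*conj(2) + 1*(4)*conj(2) + 2*(1)*conj(-1) + 2*(1)*conj(-1) + 3*(0)*conj(0) + 3*(0)*conj(0)]
      = (1/12)[(8) + (8) + (-2) + (-2) + (0) + (0)] = 12/12 = 1
Hence the multiplicities are chi_1: 1, chi_2: 1, chi_6: 1. Dimension check: dim(chi_6)*dim(chi_6) = 2*2 = 4 and sum (mult * dim) = 1*1 + 1*1 + 1*2 = 4.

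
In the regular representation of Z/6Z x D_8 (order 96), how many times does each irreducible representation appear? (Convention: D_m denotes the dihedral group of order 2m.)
Each irreducible V_i of dimension d_i appears with multiplicity d_i, i.e. rho_reg = (direct sum over all irreducibles V_i) d_i V_i. The irreducible dimensions for Z/6Z x D_8 are 1, 1, 1, 1, 1, 1, 1, 1, 1, 1, 1, 1, 1, 1, 1, 1, 1, 1, 1, 1, 1, 1, 1, 1, 2, 2, 2, 2, 2, 2, 2, 2, 2, 2, 2, 2, 2, 2, 2, 2, 2, 2: 24 irreducibles of dimension 1, each with multiplicity 1; 18 irreducibles of dimension 2, each with multiplicity 2. Total dimension 24*1*1 + 18*2*2 = 96 = |G|.

Derivation: General theorem: in the regular representation of a finite group G, each irreducible appears with multiplicity equal to its dimension. Check: dim(rho_reg) = sum d_i^2 = 1 + 1 + 1 + 1 + 1 + 1 + 1 + 1 + 1 + 1 + 1 + 1 + 1 + 1 + 1 + 1 + 1 + 1 + 1 + 1 + 1 + 1 + 1 + 1 + 4 + 4 + 4 + 4 + 4 + 4 + 4 + 4 + 4 + 4 + 4 + 4 + 4 + 4 + 4 + 4 + 4 + 4 = 96 = |G|.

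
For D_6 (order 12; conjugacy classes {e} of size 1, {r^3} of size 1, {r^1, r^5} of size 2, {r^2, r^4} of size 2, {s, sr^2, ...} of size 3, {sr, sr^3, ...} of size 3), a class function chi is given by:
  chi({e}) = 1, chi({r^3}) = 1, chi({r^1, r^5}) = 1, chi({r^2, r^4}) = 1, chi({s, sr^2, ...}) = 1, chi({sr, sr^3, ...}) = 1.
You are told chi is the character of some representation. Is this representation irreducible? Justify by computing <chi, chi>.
Irreducible: <chi, chi> = 1.

Working: <chi, chi> = (1/|G|) sum_C |C| * |chi(C)|^2 = (1/12)[1*|1|^2 + 1*|1|^2 + 2*|1|^2 + 2*|1|^2 + 3*|1|^2 + 3*|1|^2]
  = (1/12)[(1) + (1) + (2) + (2) + (3) + (3)] = 12/12 = 1.
A character is irreducible iff <chi, chi> = 1, so this representation is irreducible.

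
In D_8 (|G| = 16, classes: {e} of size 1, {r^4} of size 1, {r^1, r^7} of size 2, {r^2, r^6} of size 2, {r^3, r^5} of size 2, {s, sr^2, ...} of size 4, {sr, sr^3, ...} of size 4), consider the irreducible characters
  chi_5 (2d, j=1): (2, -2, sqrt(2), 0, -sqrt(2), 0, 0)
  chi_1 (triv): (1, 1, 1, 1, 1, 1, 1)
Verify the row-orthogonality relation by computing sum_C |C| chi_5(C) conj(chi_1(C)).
Sum = 0; so <chi_5, chi_1> = 0 (distinct irreducibles are orthogonal).

Explanation: Compute term by term over conjugacy classes (|C| * chi_5(C) * conj(chi_1(C))):
  1*(2)*conj(1) + 1*(-2)*conj(1) + 2*(sqrt(2))*conj(1) + 2*(0)*conj(1) + 2*(-sqrt(2))*conj(1) + 4*(0)*conj(1) + 4*(0)*conj(1)
  = (2) + (-2) + (2*sqrt(2)) + (0) + (-2*sqrt(2)) + (0) + (0)
  = 0.
Dividing by |G| = 16 gives 0/16 = 0, matching the row-orthogonality relation <chi_5, chi_1> = [chi_5 = chi_1].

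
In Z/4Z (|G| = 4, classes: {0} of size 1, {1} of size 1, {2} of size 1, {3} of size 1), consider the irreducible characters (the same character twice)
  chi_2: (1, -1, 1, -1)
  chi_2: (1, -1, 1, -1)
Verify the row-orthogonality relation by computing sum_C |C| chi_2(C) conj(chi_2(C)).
Sum = 4 = |G| = 4; so <chi_2, chi_2> = 1 (norm-1 confirms irreducibility).

Working: Compute term by term over conjugacy classes (|C| * chi_2(C) * conj(chi_2(C))):
  1*(1)*conj(1) + 1*(-1)*conj(-1) + 1*(1)*conj(1) + 1*(-1)*conj(-1)
  = (1) + (1) + (1) + (1)
  = 4.
(Exp terms are combined using exp(i*s)*conj(exp(i*t)) = exp(i*(s-t)), and sums of them are collapsed using the identity that for every m > 1 the m distinct m-th roots of unity sum to 0, e.g. 1 + exp(2*I*pi/3) + exp(-2*I*pi/3) = 0.)
Dividing by |G| = 4 gives 4/4 = 1, matching the row-orthogonality relation <chi_2, chi_2> = [chi_2 = chi_2].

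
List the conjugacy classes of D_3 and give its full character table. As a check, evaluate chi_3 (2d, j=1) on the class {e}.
Conjugacy classes: {e} of size 1, {r^1, r^2} of size 2, {s, sr, ..., sr^2} of size 3.
Character table:
  irrep \ class              {e} (size 1)  {r^1, r^2} (size 2)  {s, sr, ..., sr^2} (size 3)
  chi_1 (triv)               1             1                    1                          
  chi_2 (sign: r->1, s->-1)  1             1                    -1                         
  chi_3 (2d, j=1)            2             -1                   0                          

Spot check: chi_3 (2d, j=1) on {e} = 2.

Why: D_3 has order 2*3 = 6 with 3 conjugacy classes, hence 3 irreducibles. Sum of squared dims 1 + 1 + 4 = 6 = |G|. Linear characters come from the abelianisation; the 2-dimensional irreps have character r^k -> 2*cos(2*pi*j*k/3), reflections -> 0.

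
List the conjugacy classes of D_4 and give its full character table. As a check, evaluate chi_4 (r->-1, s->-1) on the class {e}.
Conjugacy classes: {e} of size 1, {r^2} of size 1, {r^1, r^3} of size 2, {s, sr^2, ...} of size 2, {sr, sr^3, ...} of size 2.
Character table:
  irrep \ class              {e} (size 1)  {r^2} (size 1)  {r^1, r^3} (size 2)  {s, sr^2, ...} (size 2)  {sr, sr^3, ...} (size 2)
  chi_1 (triv)               1             1               1                    1                        1                       
  chi_2 (sign: r->1, s->-1)  1             1               1                    -1                       -1                      
  chi_3 (r->-1, s->1)        1             1               -1                   1                        -1                      
  chi_4 (r->-1, s->-1)       1             1               -1                   -1                       1                       
  chi_5 (2d, j=1)            2             -2              0                    0                        0                       

Spot check: chi_4 (r->-1, s->-1) on {e} = 1.

Explanation: D_4 has order 2*4 = 8 with 5 conjugacy classes, hence 5 irreducibles. Sum of squared dims 1 + 1 + 1 + 1 + 4 = 8 = |G|. Linear characters come from the abelianisation; the 2-dimensional irreps have character r^k -> 2*cos(2*pi*j*k/4), reflections -> 0.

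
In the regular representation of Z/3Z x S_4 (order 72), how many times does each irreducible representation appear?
Each irreducible V_i of dimension d_i appears with multiplicity d_i, i.e. rho_reg = (direct sum over all irreducibles V_i) d_i V_i. The irreducible dimensions for Z/3Z x S_4 are 1, 1, 1, 1, 1, 1, 2, 2, 2, 3, 3, 3, 3, 3, 3: 6 irreducibles of dimension 1, each with multiplicity 1; 3 irreducibles of dimension 2, each with multiplicity 2; 6 irreducibles of dimension 3, each with multiplicity 3. Total dimension 6*1*1 + 3*2*2 + 6*3*3 = 72 = |G|.

Solution. General theorem: in the regular representation of a finite group G, each irreducible appears with multiplicity equal to its dimension. Check: dim(rho_reg) = sum d_i^2 = 1 + 1 + 1 + 1 + 1 + 1 + 4 + 4 + 4 + 9 + 9 + 9 + 9 + 9 + 9 = 72 = |G|.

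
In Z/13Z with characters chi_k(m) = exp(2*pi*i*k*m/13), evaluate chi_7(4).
chi_7(4) = zeta_13^28 = exp(4*I*pi/13)

Solution. chi_7(4) = zeta_13^(7*4) = zeta_13^28. Since zeta_13^13 = 1, this equals zeta_13^2 = exp(2*pi*i*2/13) = exp(4*I*pi/13).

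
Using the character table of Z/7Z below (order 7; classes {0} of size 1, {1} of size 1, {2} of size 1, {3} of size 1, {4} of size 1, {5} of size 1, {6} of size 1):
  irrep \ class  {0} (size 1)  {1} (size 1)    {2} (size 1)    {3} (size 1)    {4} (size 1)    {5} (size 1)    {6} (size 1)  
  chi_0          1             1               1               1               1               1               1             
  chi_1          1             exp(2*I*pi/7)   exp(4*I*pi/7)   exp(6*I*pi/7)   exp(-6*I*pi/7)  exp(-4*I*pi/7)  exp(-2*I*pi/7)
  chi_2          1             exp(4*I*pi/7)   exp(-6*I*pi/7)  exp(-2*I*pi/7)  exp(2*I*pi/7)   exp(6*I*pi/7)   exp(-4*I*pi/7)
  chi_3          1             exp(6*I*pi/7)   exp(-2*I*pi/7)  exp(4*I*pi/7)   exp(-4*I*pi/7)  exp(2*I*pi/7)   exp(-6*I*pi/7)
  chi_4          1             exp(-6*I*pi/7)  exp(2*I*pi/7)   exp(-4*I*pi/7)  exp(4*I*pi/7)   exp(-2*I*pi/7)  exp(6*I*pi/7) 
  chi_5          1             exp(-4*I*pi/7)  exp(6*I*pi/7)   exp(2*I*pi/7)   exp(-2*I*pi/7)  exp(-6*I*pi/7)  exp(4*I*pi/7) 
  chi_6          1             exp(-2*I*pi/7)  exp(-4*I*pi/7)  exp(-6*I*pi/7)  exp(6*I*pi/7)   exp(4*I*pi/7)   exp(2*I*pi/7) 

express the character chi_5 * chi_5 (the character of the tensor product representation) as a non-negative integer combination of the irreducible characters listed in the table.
chi_5 tensor chi_5 = chi_3 (all other irreducibles have multiplicity 0).

Justification: The character of a tensor product is the pointwise product (chi_5 * chi_5)(C) = chi_5(C) * chi_5(C):
  {0}: (1)*(1), {1}: (exp(-4*I*pi/7))*(exp(-4*I*pi/7)), {2}: (exp(6*I*pi/7))*(exp(6*I*pi/7)), {3}: (exp(2*I*pi/7))*(exp(2*I*pi/7)), {4}: (exp(-2*I*pi/7))*(exp(-2*I*pi/7)), {5}: (exp(-6*I*pi/7))*(exp(-6*I*pi/7)), {6}: (exp(4*I*pi/7))*(exp(4*I*pi/7))
so (chi_5 * chi_5) takes values
  {0} -> 1, {1} -> exp(6*I*pi/7), {2} -> exp(-2*I*pi/7), {3} -> exp(4*I*pi/7), {4} -> exp(-4*I*pi/7), {5} -> exp(2*I*pi/7), {6} -> exp(-6*I*pi/7).
Now take the inner product of this character with each irreducible chi from the table, <chi_5*chi_5, chi> = (1/7) sum_C |C| (chi_5*chi_5)(C) conj(chi(C)):
  <chi_5*chi_5, chi_0> = (1/7)[1*(1)*conj(1) + 1*(exp(6*I*pi/7))*conj(1) + 1*(exp(-2*I*pi/7))*conj(1) + 1*(exp(4*I*pi/7))*conj(1) + 1*(exp(-4*I*pi/7))*conj(1) + 1*(exp(2*I*pi/7))*conj(1) + 1*(exp(-6*I*pi/7))*conj(1)]
      = (1/7)[(1) + (exp(6*I*pi/7)) + (exp(-2*I*pi/7)) + (exp(4*I*pi/7)) + (exp(-4*I*pi/7)) + (exp(2*I*pi/7)) + (exp(-6*I*pi/7))] = 0/7 = 0
  <chi_5*chi_5, chi_1> = (1/7)[1*(1)*conj(1) + 1*(exp(6*I*pi/7))*conj(exp(2*I*pi/7)) + 1*(exp(-2*I*pi/7))*conj(exp(4*I*pi/7)) + 1*(exp(4*I*pi/7))*conj(exp(6*I*pi/7)) + 1*(exp(-4*I*pi/7))*conj(exp(-6*I*pi/7)) + 1*(exp(2*I*pi/7))*conj(exp(-4*I*pi/7)) + 1*(exp(-6*I*pi/7))*conj(exp(-2*I*pi/7))]
      = (1/7)[(1) + (exp(4*I*pi/7)) + (exp(-6*I*pi/7)) + (exp(-2*I*pi/7)) + (exp(2*I*pi/7)) + (exp(6*I*pi/7)) + (exp(-4*I*pi/7))] = 0/7 = 0
  <chi_5*chi_5, chi_2> = (1/7)[1*(1)*conj(1) + 1*(exp(6*I*pi/7))*conj(exp(4*I*pi/7)) + 1*(exp(-2*I*pi/7))*conj(exp(-6*I*pi/7)) + 1*(exp(4*I*pi/7))*conj(exp(-2*I*pi/7)) + 1*(exp(-4*I*pi/7))*conj(exp(2*I*pi/7)) + 1*(exp(2*I*pi/7))*conj(exp(6*I*pi/7)) + 1*(exp(-6*I*pi/7))*conj(exp(-4*I*pi/7))]
      = (1/7)[(1) + (exp(2*I*pi/7)) + (exp(4*I*pi/7)) + (exp(6*I*pi/7)) + (exp(-6*I*pi/7)) + (exp(-4*I*pi/7)) + (exp(-2*I*pi/7))] = 0/7 = 0
  <chi_5*chi_5, chi_3> = (1/7)[1*(1)*conj(1) + 1*(exp(6*I*pi/7))*conj(exp(6*I*pi/7)) + 1*(exp(-2*I*pi/7))*conj(exp(-2*I*pi/7)) + 1*(exp(4*I*pi/7))*conj(exp(4*I*pi/7)) + 1*(exp(-4*I*pi/7))*conj(exp(-4*I*pi/7)) + 1*(exp(2*I*pi/7))*conj(exp(2*I*pi/7)) + 1*(exp(-6*I*pi/7))*conj(exp(-6*I*pi/7))]
      = (1/7)[(1) + (1) + (1) + (1) + (1) + (1) + (1)] = 7/7 = 1
  <chi_5*chi_5, chi_4> = (1/7)[1*(1)*conj(1) + 1*(exp(6*I*pi/7))*conj(exp(-6*I*pi/7)) + 1*(exp(-2*I*pi/7))*conj(exp(2*I*pi/7)) + 1*(exp(4*I*pi/7))*conj(exp(-4*I*pi/7)) + 1*(exp(-4*I*pi/7))*conj(exp(4*I*pi/7)) + 1*(exp(2*I*pi/7))*conj(exp(-2*I*pi/7)) + 1*(exp(-6*I*pi/7))*conj(exp(6*I*pi/7))]
      = (1/7)[(1) + (exp(-2*I*pi/7)) + (exp(-4*I*pi/7)) + (exp(-6*I*pi/7)) + (exp(6*I*pi/7)) + (exp(4*I*pi/7)) + (exp(2*I*pi/7))] = 0/7 = 0
  <chi_5*chi_5, chi_5> = (1/7)[1*(1)*conj(1) + 1*(exp(6*I*pi/7))*conj(exp(-4*I*pi/7)) + 1*(exp(-2*I*pi/7))*conj(exp(6*I*pi/7)) + 1*(exp(4*I*pi/7))*conj(exp(2*I*pi/7)) + 1*(exp(-4*I*pi/7))*conj(exp(-2*I*pi/7)) + 1*(exp(2*I*pi/7))*conj(exp(-6*I*pi/7)) + 1*(exp(-6*I*pi/7))*conj(exp(4*I*pi/7))]
      = (1/7)[(1) + (exp(-4*I*pi/7)) + (exp(6*I*pi/7)) + (exp(2*I*pi/7)) + (exp(-2*I*pi/7)) + (exp(-6*I*pi/7)) + (exp(4*I*pi/7))] = 0/7 = 0
  <chi_5*chi_5, chi_6> = (1/7)[1*(1)*conj(1) + 1*(exp(6*I*pi/7))*conj(exp(-2*I*pi/7)) + 1*(exp(-2*I*pi/7))*conj(exp(-4*I*pi/7)) + 1*(exp(4*I*pi/7))*conj(exp(-6*I*pi/7)) + 1*(exp(-4*I*pi/7))*conj(exp(6*I*pi/7)) + 1*(exp(2*I*pi/7))*conj(exp(4*I*pi/7)) + 1*(exp(-6*I*pi/7))*conj(exp(2*I*pi/7))]
      = (1/7)[(1) + (exp(-6*I*pi/7)) + (exp(2*I*pi/7)) + (exp(-4*I*pi/7)) + (exp(4*I*pi/7)) + (exp(-2*I*pi/7)) + (exp(6*I*pi/7))] = 0/7 = 0
(Exp terms are combined using exp(i*s)*conj(exp(i*t)) = exp(i*(s-t)), and sums of them are collapsed using the identity that for every m > 1 the m distinct m-th roots of unity sum to 0, e.g. 1 + exp(2*I*pi/3) + exp(-2*I*pi/3) = 0.)
Hence the multiplicities are chi_3: 1. Dimension check: dim(chi_5)*dim(chi_5) = 1*1 = 1 and sum (mult * dim) = 1*1 = 1.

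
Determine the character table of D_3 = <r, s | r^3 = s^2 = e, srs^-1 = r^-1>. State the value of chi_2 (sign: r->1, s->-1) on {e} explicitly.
Conjugacy classes: {e} of size 1, {r^1, r^2} of size 2, {s, sr, ..., sr^2} of size 3.
Character table:
  irrep \ class              {e} (size 1)  {r^1, r^2} (size 2)  {s, sr, ..., sr^2} (size 3)
  chi_1 (triv)               1             1                    1                          
  chi_2 (sign: r->1, s->-1)  1             1                    -1                         
  chi_3 (2d, j=1)            2             -1                   0                          

Spot check: chi_2 (sign: r->1, s->-1) on {e} = 1.

Explanation: D_3 has order 2*3 = 6 with 3 conjugacy classes, hence 3 irreducibles. Sum of squared dims 1 + 1 + 4 = 6 = |G|. Linear characters come from the abelianisation; the 2-dimensional irreps have character r^k -> 2*cos(2*pi*j*k/3), reflections -> 0.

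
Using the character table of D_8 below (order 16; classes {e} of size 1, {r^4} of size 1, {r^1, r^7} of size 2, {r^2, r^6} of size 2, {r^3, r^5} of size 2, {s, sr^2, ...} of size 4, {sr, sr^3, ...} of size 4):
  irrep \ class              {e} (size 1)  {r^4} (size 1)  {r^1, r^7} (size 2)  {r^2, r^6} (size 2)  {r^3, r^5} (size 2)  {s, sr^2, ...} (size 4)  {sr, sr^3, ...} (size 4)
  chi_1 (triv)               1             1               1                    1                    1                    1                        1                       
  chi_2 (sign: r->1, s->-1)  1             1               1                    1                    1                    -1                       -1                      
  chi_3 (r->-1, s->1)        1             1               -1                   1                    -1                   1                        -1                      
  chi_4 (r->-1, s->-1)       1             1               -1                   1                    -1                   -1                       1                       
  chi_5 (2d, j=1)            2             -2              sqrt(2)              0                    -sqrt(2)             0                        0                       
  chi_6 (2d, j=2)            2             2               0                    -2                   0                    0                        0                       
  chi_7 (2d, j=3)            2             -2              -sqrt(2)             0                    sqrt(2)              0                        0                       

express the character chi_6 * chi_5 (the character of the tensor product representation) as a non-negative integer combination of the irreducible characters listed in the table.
chi_6 tensor chi_5 = chi_5 + chi_7 (all other irreducibles have multiplicity 0).

Working: The character of a tensor product is the pointwise product (chi_6 * chi_5)(C) = chi_6(C) * chi_5(C):
  {e}: (2)*(2), {r^4}: (2)*(-2), {r^1, r^7}: (0)*(sqrt(2)), {r^2, r^6}: (-2)*(0), {r^3, r^5}: (0)*(-sqrt(2)), {s, sr^2, ...}: (0)*(0), {sr, sr^3, ...}: (0)*(0)
so (chi_6 * chi_5) takes values
  {e} -> 4, {r^4} -> -4, {r^1, r^7} -> 0, {r^2, r^6} -> 0, {r^3, r^5} -> 0, {s, sr^2, ...} -> 0, {sr, sr^3, ...} -> 0.
Now take the inner product of this character with each irreducible chi from the table, <chi_6*chi_5, chi> = (1/16) sum_C |C| (chi_6*chi_5)(C) conj(chi(C)):
  <chi_6*chi_5, chi_1> = (1/16)[1*(4)*conj(1) + 1*(-4)*conj(1) + 2*(0)*conj(1) + 2*(0)*conj(1) + 2*(0)*conj(1) + 4*(0)*conj(1) + 4*(0)*conj(1)]
      = (1/16)[(4) + (-4) + (0) + (0) + (0) + (0) + (0)] = 0/16 = 0
  <chi_6*chi_5, chi_2> = (1/16)[1*(4)*conj(1) + 1*(-4)*conj(1) + 2*(0)*conj(1) + 2*(0)*conj(1) + 2*(0)*conj(1) + 4*(0)*conj(-1) + 4*(0)*conj(-1)]
      = (1/16)[(4) + (-4) + (0) + (0) + (0) + (0) + (0)] = 0/16 = 0
  <chi_6*chi_5, chi_3> = (1/16)[1*(4)*conj(1) + 1*(-4)*conj(1) + 2*(0)*conj(-1) + 2*(0)*conj(1) + 2*(0)*conj(-1) + 4*(0)*conj(1) + 4*(0)*conj(-1)]
      = (1/16)[(4) + (-4) + (0) + (0) + (0) + (0) + (0)] = 0/16 = 0
  <chi_6*chi_5, chi_4> = (1/16)[1*(4)*conj(1) + 1*(-4)*conj(1) + 2*(0)*conj(-1) + 2*(0)*conj(1) + 2*(0)*conj(-1) + 4*(0)*conj(-1) + 4*(0)*conj(1)]
      = (1/16)[(4) + (-4) + (0) + (0) + (0) + (0) + (0)] = 0/16 = 0
  <chi_6*chi_5, chi_5> = (1/16)[1*(4)*conj(2) + 1*(-4)*conj(-2) + 2*(0)*conj(sqrt(2)) + 2*(0)*conj(0) + 2*(0)*conj(-sqrt(2)) + 4*(0)*conj(0) + 4*(0)*conj(0)]
      = (1/16)[(8) + (8) + (0) + (0) + (0) + (0) + (0)] = 16/16 = 1
  <chi_6*chi_5, chi_6> = (1/16)[1*(4)*conj(2) + 1*(-4)*conj(2) + 2*(0)*conj(0) + 2*(0)*conj(-2) + 2*(0)*conj(0) + 4*(0)*conj(0) + 4*(0)*conj(0)]
      = (1/16)[(8) + (-8) + (0) + (0) + (0) + (0) + (0)] = 0/16 = 0
  <chi_6*chi_5, chi_7> = (1/16)[1*(4)*conj(2) + 1*(-4)*conj(-2) + 2*(0)*conj(-sqrt(2)) + 2*(0)*conj(0) + 2*(0)*conj(sqrt(2)) + 4*(0)*conj(0) + 4*(0)*conj(0)]
      = (1/16)[(8) + (8) + (0) + (0) + (0) + (0) + (0)] = 16/16 = 1
Hence the multiplicities are chi_5: 1, chi_7: 1. Dimension check: dim(chi_6)*dim(chi_5) = 2*2 = 4 and sum (mult * dim) = 1*2 + 1*2 = 4.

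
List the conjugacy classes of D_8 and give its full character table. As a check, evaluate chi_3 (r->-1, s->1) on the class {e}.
Conjugacy classes: {e} of size 1, {r^4} of size 1, {r^1, r^7} of size 2, {r^2, r^6} of size 2, {r^3, r^5} of size 2, {s, sr^2, ...} of size 4, {sr, sr^3, ...} of size 4.
Character table:
  irrep \ class              {e} (size 1)  {r^4} (size 1)  {r^1, r^7} (size 2)  {r^2, r^6} (size 2)  {r^3, r^5} (size 2)  {s, sr^2, ...} (size 4)  {sr, sr^3, ...} (size 4)
  chi_1 (triv)               1             1               1                    1                    1                    1                        1                       
  chi_2 (sign: r->1, s->-1)  1             1               1                    1                    1                    -1                       -1                      
  chi_3 (r->-1, s->1)        1             1               -1                   1                    -1                   1                        -1                      
  chi_4 (r->-1, s->-1)       1             1               -1                   1                    -1                   -1                       1                       
  chi_5 (2d, j=1)            2             -2              sqrt(2)              0                    -sqrt(2)             0                        0                       
  chi_6 (2d, j=2)            2             2               0                    -2                   0                    0                        0                       
  chi_7 (2d, j=3)            2             -2              -sqrt(2)             0                    sqrt(2)              0                        0                       

Spot check: chi_3 (r->-1, s->1) on {e} = 1.

Details: D_8 has order 2*8 = 16 with 7 conjugacy classes, hence 7 irreducibles. Sum of squared dims 1 + 1 + 1 + 1 + 4 + 4 + 4 = 16 = |G|. Linear characters come from the abelianisation; the 2-dimensional irreps have character r^k -> 2*cos(2*pi*j*k/8), reflections -> 0.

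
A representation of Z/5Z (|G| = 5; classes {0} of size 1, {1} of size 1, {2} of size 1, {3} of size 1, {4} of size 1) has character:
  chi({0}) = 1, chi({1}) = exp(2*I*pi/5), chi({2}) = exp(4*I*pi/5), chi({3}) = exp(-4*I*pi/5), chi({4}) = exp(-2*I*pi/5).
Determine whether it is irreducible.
Irreducible: <chi, chi> = 1.

Why: <chi, chi> = (1/|G|) sum_C |C| * |chi(C)|^2 = (1/5)[1*|1|^2 + 1*|exp(2*I*pi/5)|^2 + 1*|exp(4*I*pi/5)|^2 + 1*|exp(-4*I*pi/5)|^2 + 1*|exp(-2*I*pi/5)|^2]
  = (1/5)[(1) + (1) + (1) + (1) + (1)] = 5/5 = 1.
(Exp terms are combined using exp(i*s)*conj(exp(i*t)) = exp(i*(s-t)), and sums of them are collapsed using the identity that for every m > 1 the m distinct m-th roots of unity sum to 0, e.g. 1 + exp(2*I*pi/3) + exp(-2*I*pi/3) = 0.)
A character is irreducible iff <chi, chi> = 1, so this representation is irreducible.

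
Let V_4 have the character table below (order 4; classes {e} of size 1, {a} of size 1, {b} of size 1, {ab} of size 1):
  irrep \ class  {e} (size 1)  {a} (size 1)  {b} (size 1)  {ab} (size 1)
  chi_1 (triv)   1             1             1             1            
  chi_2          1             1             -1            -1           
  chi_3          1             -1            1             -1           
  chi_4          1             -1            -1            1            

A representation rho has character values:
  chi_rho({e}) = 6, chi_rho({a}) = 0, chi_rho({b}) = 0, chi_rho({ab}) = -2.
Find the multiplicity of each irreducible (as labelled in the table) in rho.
Multiplicities: chi_1: 1, chi_2: 2, chi_3: 2, chi_4: 1.

Explanation: Use <chi_rho, chi> = (1/|G|) sum_C |C| * chi_rho(C) * conj(chi(C)) with |G| = 4 for each irreducible chi in the table:
  <chi_rho, chi_1> = (1/4)[1*(6)*conj(1) + 1*(0)*conj(1) + 1*(0)*conj(1) + 1*(-2)*conj(1)]
      = (1/4)[(6) + (0) + (0) + (-2)] = 4/4 = 1
  <chi_rho, chi_2> = (1/4)[1*(6)*conj(1) + 1*(0)*conj(1) + 1*(0)*conj(-1) + 1*(-2)*conj(-1)]
      = (1/4)[(6) + (0) + (0) + (2)] = 8/4 = 2
  <chi_rho, chi_3> = (1/4)[1*(6)*conj(1) + 1*(0)*conj(-1) + 1*(0)*conj(1) + 1*(-2)*conj(-1)]
      = (1/4)[(6) + (0) + (0) + (2)] = 8/4 = 2
  <chi_rho, chi_4> = (1/4)[1*(6)*conj(1) + 1*(0)*conj(-1) + 1*(0)*conj(-1) + 1*(-2)*conj(1)]
      = (1/4)[(6) + (0) + (0) + (-2)] = 4/4 = 1
Dimension check: dim(rho) = sum (mult * dim) = 1*1 + 2*1 + 2*1 + 1*1 = 6 = chi_rho(e) = 6.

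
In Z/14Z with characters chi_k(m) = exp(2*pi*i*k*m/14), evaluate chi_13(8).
chi_13(8) = zeta_14^104 = exp(6*I*pi/7)

Argument: chi_13(8) = zeta_14^(13*8) = zeta_14^104. Since zeta_14^14 = 1, this equals zeta_14^6 = exp(2*pi*i*6/14) = exp(6*I*pi/7).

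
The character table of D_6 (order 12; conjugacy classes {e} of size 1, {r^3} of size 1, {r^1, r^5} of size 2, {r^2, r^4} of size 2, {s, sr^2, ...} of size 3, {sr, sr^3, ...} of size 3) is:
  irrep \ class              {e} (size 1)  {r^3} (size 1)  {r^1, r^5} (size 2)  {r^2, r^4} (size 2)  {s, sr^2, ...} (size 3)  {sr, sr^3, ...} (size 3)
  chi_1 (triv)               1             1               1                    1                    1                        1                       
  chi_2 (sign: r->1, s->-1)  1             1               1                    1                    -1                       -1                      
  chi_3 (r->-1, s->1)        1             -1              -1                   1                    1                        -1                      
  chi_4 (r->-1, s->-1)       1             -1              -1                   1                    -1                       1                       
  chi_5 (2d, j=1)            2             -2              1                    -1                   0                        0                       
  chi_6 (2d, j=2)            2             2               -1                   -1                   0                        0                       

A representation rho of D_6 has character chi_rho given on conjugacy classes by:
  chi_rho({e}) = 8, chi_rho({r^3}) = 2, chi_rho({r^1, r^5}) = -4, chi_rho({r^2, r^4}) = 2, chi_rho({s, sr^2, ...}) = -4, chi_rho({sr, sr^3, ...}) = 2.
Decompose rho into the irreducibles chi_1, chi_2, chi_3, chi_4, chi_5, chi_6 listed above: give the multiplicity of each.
Multiplicities: chi_1: 0, chi_2: 1, chi_3: 0, chi_4: 3, chi_5: 0, chi_6: 2.

Solution. Use <chi_rho, chi> = (1/|G|) sum_C |C| * chi_rho(C) * conj(chi(C)) with |G| = 12 for each irreducible chi in the table:
  <chi_rho, chi_1> = (1/12)[1*(8)*conj(1) + 1*(2)*conj(1) + 2*(-4)*conj(1) + 2*(2)*conj(1) + 3*(-4)*conj(1) + 3*(2)*conj(1)]
      = (1/12)[(8) + (2) + (-8) + (4) + (-12) + (6)] = 0/12 = 0
  <chi_rho, chi_2> = (1/12)[1*(8)*conj(1) + 1*(2)*conj(1) + 2*(-4)*conj(1) + 2*(2)*conj(1) + 3*(-4)*conj(-1) + 3*(2)*conj(-1)]
      = (1/12)[(8) + (2) + (-8) + (4) + (12) + (-6)] = 12/12 = 1
  <chi_rho, chi_3> = (1/12)[1*(8)*conj(1) + 1*(2)*conj(-1) + 2*(-4)*conj(-1) + 2*(2)*conj(1) + 3*(-4)*conj(1) + 3*(2)*conj(-1)]
      = (1/12)[(8) + (-2) + (8) + (4) + (-12) + (-6)] = 0/12 = 0
  <chi_rho, chi_4> = (1/12)[1*(8)*conj(1) + 1*(2)*conj(-1) + 2*(-4)*conj(-1) + 2*(2)*conj(1) + 3*(-4)*conj(-1) + 3*(2)*conj(1)]
      = (1/12)[(8) + (-2) + (8) + (4) + (12) + (6)] = 36/12 = 3
  <chi_rho, chi_5> = (1/12)[1*(8)*conj(2) + 1*(2)*conj(-2) + 2*(-4)*conj(1) + 2*(2)*conj(-1) + 3*(-4)*conj(0) + 3*(2)*conj(0)]
      = (1/12)[(16) + (-4) + (-8) + (-4) + (0) + (0)] = 0/12 = 0
  <chi_rho, chi_6> = (1/12)[1*(8)*conj(2) + 1*(2)*conj(2) + 2*(-4)*conj(-1) + 2*(2)*conj(-1) + 3*(-4)*conj(0) + 3*(2)*conj(0)]
      = (1/12)[(16) + (4) + (8) + (-4) + (0) + (0)] = 24/12 = 2
Dimension check: dim(rho) = sum (mult * dim) = 0*1 + 1*1 + 0*1 + 3*1 + 0*2 + 2*2 = 8 = chi_rho(e) = 8.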